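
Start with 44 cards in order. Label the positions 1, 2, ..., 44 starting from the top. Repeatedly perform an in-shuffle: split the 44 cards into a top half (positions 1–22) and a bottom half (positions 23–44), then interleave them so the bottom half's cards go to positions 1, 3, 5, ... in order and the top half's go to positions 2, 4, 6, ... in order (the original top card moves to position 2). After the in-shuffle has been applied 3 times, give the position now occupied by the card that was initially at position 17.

Track the card's position through each in-shuffle:
17 → 34 → 23 → 1

1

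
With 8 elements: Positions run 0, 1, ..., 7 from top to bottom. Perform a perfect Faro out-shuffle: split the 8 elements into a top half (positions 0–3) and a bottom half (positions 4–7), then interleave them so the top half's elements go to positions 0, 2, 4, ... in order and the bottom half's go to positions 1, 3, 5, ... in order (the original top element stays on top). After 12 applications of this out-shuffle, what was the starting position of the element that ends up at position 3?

3

Work backwards from position 3, undoing one out-shuffle at a time:
3 ← 5 ← 6 ← 3 ← 5 ← 6 ← 3 ← 5 ← 6 ← 3 ← 5 ← 6 ← 3
So the element now at position 3 started at position 3.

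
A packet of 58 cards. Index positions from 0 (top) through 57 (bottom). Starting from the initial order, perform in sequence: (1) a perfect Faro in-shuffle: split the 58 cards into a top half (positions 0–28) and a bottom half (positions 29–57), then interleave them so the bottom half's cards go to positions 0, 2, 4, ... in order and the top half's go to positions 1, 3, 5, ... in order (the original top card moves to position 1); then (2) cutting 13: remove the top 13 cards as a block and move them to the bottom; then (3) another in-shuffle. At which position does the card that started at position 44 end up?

35

Track the card from position 44 forward through each operation:
  after op 1 (in-shuffle): 44 → 30
  after op 2 (cut 13): 30 → 17
  after op 3 (in-shuffle): 17 → 35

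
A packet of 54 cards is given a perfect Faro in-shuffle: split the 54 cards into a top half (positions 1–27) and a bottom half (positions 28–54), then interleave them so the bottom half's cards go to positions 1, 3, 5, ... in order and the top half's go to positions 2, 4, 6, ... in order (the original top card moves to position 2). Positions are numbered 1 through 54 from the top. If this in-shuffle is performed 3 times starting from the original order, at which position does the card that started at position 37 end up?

Track the card's position through each in-shuffle:
37 → 19 → 38 → 21

21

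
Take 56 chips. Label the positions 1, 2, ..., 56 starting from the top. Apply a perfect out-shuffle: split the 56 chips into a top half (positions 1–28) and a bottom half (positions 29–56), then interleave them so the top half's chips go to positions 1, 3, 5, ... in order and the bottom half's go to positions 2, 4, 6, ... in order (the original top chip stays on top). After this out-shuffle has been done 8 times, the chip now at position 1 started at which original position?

Work backwards from position 1, undoing one out-shuffle at a time:
1 ← 1 ← 1 ← 1 ← 1 ← 1 ← 1 ← 1 ← 1
So the chip now at position 1 started at position 1.

1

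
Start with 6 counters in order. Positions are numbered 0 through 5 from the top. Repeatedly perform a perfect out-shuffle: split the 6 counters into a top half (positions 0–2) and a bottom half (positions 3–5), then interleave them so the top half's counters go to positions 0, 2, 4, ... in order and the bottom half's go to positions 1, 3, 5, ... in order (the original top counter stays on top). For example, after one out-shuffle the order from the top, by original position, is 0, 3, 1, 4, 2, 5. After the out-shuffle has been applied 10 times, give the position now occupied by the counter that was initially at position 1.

Track the counter's position through each out-shuffle:
1 → 2 → 4 → 3 → 1 → 2 → 4 → 3 → 1 → 2 → 4

4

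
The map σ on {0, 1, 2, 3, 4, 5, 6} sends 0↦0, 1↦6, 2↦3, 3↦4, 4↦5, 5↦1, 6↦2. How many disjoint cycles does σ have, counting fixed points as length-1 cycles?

2

Cycle decomposition: (0) (1 6 2 3 4 5).
2 cycles.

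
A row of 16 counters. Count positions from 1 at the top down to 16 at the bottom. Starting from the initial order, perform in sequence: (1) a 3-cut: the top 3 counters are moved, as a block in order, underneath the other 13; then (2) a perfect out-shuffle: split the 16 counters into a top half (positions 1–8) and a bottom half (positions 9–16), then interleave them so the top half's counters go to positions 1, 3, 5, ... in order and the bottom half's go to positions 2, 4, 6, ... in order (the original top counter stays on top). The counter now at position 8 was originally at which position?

15

Undo the operations in reverse order, starting from position 8:
  undo op 2 (out-shuffle, from bottom half): 8 ← 12
  undo op 1 (cut 3): 12 ← 15
So the counter at position 8 came from original position 15.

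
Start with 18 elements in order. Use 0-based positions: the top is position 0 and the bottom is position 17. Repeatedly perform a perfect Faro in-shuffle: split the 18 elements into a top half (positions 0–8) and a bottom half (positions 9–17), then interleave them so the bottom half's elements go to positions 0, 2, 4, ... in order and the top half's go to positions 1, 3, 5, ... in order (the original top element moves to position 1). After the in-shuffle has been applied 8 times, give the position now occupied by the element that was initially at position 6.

5

Track the element's position through each in-shuffle:
6 → 13 → 8 → 17 → 16 → 14 → 10 → 2 → 5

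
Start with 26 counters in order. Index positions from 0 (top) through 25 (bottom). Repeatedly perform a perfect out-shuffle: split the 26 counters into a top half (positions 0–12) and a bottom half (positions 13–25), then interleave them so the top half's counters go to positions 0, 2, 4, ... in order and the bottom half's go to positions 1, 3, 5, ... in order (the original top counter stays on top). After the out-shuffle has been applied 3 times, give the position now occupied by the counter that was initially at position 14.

Track the counter's position through each out-shuffle:
14 → 3 → 6 → 12

12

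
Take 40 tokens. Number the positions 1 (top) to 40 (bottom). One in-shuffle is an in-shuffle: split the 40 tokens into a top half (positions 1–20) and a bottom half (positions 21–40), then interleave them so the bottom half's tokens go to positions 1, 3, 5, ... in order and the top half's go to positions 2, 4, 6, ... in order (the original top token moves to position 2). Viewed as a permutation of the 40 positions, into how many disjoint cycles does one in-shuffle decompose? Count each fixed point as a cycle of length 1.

2

Trace each unvisited position around until it returns:
(1 2 4 8 16 32 ... len 20) (3 6 12 24 7 14 ... len 20)
2 cycles in total.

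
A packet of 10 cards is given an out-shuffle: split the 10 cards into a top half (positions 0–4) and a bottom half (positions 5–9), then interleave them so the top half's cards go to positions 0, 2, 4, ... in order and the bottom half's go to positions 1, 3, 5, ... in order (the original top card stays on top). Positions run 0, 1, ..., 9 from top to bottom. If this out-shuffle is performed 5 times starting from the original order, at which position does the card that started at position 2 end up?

1

Track the card's position through each out-shuffle:
2 → 4 → 8 → 7 → 5 → 1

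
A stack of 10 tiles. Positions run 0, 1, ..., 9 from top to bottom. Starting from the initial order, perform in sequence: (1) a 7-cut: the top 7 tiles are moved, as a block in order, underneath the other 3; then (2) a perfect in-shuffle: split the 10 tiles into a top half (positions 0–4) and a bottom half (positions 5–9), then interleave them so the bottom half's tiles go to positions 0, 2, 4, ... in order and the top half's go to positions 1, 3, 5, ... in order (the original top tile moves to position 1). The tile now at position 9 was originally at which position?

1

Undo the operations in reverse order, starting from position 9:
  undo op 2 (in-shuffle, from top half): 9 ← 4
  undo op 1 (cut 7): 4 ← 1
So the tile at position 9 came from original position 1.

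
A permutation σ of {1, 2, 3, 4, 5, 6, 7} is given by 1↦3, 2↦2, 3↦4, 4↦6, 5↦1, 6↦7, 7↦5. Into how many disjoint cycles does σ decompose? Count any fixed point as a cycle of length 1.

2

Cycle decomposition: (1 3 4 6 7 5) (2).
2 cycles.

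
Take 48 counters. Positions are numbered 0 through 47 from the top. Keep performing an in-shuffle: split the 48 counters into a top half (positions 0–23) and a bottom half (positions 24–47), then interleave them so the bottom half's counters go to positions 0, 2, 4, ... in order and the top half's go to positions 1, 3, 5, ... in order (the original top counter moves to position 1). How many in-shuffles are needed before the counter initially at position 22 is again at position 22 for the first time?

21

Follow position 22 under repeated in-shuffles:
22 → 45 → 42 → 36 → 24 → 0 → 1 → 3 → ... → 22 (length 21)
It first returns after 21 in-shuffles.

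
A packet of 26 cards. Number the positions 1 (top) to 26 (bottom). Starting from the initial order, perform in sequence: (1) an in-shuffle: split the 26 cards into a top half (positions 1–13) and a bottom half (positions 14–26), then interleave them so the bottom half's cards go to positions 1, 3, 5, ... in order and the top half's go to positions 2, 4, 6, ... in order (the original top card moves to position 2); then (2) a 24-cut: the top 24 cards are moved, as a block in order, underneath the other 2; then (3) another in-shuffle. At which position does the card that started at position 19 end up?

Track the card from position 19 forward through each operation:
  after op 1 (in-shuffle): 19 → 11
  after op 2 (cut 24): 11 → 13
  after op 3 (in-shuffle): 13 → 26

26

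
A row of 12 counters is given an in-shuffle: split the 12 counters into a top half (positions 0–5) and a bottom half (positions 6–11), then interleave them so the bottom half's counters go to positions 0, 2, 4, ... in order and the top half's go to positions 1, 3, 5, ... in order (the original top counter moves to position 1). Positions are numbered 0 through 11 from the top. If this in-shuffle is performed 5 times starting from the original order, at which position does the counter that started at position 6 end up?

2

Track the counter's position through each in-shuffle:
6 → 0 → 1 → 3 → 7 → 2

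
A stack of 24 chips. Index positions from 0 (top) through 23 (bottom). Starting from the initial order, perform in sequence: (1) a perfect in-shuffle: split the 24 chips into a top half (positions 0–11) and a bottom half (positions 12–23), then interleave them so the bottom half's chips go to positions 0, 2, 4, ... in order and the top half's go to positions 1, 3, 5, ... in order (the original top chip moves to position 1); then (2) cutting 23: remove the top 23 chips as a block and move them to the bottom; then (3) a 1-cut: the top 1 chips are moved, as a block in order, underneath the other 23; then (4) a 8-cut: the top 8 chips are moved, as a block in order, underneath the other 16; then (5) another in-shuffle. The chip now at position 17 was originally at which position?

20

Undo the operations in reverse order, starting from position 17:
  undo op 5 (in-shuffle, from top half): 17 ← 8
  undo op 4 (cut 8): 8 ← 16
  undo op 3 (cut 1): 16 ← 17
  undo op 2 (cut 23): 17 ← 16
  undo op 1 (in-shuffle, from bottom half): 16 ← 20
So the chip at position 17 came from original position 20.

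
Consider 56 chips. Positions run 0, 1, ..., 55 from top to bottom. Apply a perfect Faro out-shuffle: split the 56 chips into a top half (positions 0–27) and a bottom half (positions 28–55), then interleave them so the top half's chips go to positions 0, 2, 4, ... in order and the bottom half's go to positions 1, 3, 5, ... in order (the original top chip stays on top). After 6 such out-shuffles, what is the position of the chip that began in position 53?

37

Track the chip's position through each out-shuffle:
53 → 51 → 47 → 39 → 23 → 46 → 37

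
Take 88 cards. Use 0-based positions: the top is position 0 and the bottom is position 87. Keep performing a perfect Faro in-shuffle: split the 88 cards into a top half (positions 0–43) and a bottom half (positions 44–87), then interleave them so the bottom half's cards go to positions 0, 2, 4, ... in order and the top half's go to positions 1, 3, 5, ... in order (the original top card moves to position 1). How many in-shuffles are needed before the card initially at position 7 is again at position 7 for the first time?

Follow position 7 under repeated in-shuffles:
7 → 15 → 31 → 63 → 38 → 77 → 66 → 44 → 0 → 1 → 3 → 7
It first returns after 11 in-shuffles.

11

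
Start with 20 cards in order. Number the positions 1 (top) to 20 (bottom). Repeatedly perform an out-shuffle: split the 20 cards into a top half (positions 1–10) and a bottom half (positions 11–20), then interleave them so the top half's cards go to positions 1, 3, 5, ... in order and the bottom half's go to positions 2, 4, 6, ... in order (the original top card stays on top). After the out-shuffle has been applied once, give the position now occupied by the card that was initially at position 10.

Track the card's position through each out-shuffle:
10 → 19

19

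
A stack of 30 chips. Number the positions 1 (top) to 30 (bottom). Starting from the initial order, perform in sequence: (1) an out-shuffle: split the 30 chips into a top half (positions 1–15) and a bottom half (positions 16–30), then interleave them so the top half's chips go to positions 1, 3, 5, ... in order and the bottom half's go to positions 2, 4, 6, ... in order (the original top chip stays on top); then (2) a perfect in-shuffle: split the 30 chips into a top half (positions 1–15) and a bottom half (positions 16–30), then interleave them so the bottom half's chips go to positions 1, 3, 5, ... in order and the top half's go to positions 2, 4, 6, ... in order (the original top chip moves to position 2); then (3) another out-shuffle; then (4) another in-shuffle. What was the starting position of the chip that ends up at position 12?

5

Undo the operations in reverse order, starting from position 12:
  undo op 4 (in-shuffle, from top half): 12 ← 6
  undo op 3 (out-shuffle, from bottom half): 6 ← 18
  undo op 2 (in-shuffle, from top half): 18 ← 9
  undo op 1 (out-shuffle, from top half): 9 ← 5
So the chip at position 12 came from original position 5.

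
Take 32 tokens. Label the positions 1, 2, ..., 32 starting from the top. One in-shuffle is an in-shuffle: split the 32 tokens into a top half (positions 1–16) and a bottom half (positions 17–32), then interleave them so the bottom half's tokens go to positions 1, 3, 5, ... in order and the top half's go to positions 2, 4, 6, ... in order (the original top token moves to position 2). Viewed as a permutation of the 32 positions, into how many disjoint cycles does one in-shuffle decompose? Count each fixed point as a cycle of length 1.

4

Trace each unvisited position around until it returns:
(1 2 4 8 16 32 31 29 25 17) (3 6 12 24 15 30 27 21 9 18) (5 10 20 7 14 28 23 13 26 19) (11 22)
4 cycles in total.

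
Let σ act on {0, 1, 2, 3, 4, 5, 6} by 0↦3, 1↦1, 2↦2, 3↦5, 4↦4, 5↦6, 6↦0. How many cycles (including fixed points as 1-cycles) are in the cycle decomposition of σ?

Cycle decomposition: (0 3 5 6) (1) (2) (4).
4 cycles.

4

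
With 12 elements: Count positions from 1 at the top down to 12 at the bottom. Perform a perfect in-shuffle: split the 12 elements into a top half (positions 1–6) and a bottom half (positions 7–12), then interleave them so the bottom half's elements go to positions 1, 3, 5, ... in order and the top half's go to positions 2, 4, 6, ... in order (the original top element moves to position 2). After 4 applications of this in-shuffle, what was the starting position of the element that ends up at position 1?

Work backwards from position 1, undoing one in-shuffle at a time:
1 ← 7 ← 10 ← 5 ← 9
So the element now at position 1 started at position 9.

9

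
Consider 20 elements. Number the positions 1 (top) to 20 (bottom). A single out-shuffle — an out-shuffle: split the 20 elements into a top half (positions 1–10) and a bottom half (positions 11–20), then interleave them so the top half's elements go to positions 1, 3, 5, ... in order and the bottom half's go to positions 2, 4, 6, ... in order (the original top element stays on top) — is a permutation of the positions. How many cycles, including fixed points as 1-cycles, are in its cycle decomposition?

3

Trace each unvisited position around until it returns:
(1) (2 3 5 9 17 14 ... len 18) (20)
3 cycles in total.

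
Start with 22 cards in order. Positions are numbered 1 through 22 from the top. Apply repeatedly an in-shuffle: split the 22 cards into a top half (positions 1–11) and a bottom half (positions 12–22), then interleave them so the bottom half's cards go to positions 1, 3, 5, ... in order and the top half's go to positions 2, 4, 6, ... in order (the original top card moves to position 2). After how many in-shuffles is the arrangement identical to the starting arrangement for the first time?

11

The in-shuffle permutes the 22 positions with cycle lengths [11, 11].
Every card is home exactly when every cycle has completed a whole number of laps, i.e. after lcm(11) = 11 in-shuffles.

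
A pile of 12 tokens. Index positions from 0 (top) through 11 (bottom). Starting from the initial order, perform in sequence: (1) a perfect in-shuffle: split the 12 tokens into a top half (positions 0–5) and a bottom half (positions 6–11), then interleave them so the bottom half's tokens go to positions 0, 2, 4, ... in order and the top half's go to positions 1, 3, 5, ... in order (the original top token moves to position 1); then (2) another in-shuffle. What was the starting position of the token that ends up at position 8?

Undo the operations in reverse order, starting from position 8:
  undo op 2 (in-shuffle, from bottom half): 8 ← 10
  undo op 1 (in-shuffle, from bottom half): 10 ← 11
So the token at position 8 came from original position 11.

11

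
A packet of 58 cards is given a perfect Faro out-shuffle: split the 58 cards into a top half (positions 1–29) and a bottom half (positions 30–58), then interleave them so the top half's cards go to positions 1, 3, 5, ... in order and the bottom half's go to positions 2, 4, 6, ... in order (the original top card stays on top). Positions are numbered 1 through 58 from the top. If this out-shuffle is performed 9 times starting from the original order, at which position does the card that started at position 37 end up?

22

Track the card's position through each out-shuffle:
37 → 16 → 31 → 4 → 7 → 13 → 25 → 49 → 40 → 22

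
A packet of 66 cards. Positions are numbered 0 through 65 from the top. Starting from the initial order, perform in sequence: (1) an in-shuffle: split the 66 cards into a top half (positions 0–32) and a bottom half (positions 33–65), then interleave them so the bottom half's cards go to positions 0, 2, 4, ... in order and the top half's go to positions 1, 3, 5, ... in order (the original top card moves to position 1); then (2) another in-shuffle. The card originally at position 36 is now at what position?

13

Track the card from position 36 forward through each operation:
  after op 1 (in-shuffle): 36 → 6
  after op 2 (in-shuffle): 6 → 13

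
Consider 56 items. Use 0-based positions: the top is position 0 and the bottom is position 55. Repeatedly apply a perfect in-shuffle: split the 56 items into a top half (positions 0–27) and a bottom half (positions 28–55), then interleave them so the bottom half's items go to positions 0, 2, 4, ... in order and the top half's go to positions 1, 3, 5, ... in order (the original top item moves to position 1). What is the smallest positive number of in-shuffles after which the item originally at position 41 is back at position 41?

Follow position 41 under repeated in-shuffles:
41 → 26 → 53 → 50 → 44 → 32 → 8 → 17 → 35 → 14 → 29 → 2 → 5 → 11 → 23 → 47 → 38 → 20 → 41
It first returns after 18 in-shuffles.

18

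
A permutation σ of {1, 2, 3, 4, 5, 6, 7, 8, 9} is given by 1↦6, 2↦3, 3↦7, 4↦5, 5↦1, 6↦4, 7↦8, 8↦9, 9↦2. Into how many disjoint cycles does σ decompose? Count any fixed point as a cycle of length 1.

2

Cycle decomposition: (1 6 4 5) (2 3 7 8 9).
2 cycles.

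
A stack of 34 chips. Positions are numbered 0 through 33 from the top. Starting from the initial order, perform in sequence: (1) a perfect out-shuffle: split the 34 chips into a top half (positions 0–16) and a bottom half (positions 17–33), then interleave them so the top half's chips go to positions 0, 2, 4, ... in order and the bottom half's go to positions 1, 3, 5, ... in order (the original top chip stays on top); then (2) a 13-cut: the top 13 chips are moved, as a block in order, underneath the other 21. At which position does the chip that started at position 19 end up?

26

Track the chip from position 19 forward through each operation:
  after op 1 (out-shuffle): 19 → 5
  after op 2 (cut 13): 5 → 26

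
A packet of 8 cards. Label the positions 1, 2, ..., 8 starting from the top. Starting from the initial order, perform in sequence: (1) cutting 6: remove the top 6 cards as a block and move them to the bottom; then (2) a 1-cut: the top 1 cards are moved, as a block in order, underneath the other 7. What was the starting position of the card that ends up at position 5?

4

Undo the operations in reverse order, starting from position 5:
  undo op 2 (cut 1): 5 ← 6
  undo op 1 (cut 6): 6 ← 4
So the card at position 5 came from original position 4.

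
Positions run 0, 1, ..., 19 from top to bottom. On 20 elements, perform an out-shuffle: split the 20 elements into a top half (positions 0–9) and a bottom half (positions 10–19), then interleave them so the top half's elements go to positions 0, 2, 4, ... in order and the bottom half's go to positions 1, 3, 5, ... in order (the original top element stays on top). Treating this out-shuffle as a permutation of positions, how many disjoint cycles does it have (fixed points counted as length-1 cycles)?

Trace each unvisited position around until it returns:
(0) (1 2 4 8 16 13 ... len 18) (19)
3 cycles in total.

3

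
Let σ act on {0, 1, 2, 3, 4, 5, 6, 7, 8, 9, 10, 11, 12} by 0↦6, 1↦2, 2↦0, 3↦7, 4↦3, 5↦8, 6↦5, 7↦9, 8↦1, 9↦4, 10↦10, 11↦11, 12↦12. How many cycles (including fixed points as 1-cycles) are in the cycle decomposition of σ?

Cycle decomposition: (0 6 5 8 1 2) (3 7 9 4) (10) (11) (12).
5 cycles.

5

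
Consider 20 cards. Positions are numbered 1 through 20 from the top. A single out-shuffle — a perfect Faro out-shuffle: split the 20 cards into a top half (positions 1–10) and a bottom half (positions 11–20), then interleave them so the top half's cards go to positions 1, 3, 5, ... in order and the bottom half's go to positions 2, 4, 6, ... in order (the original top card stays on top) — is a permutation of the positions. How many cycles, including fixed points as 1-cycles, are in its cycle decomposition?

3

Trace each unvisited position around until it returns:
(1) (2 3 5 9 17 14 ... len 18) (20)
3 cycles in total.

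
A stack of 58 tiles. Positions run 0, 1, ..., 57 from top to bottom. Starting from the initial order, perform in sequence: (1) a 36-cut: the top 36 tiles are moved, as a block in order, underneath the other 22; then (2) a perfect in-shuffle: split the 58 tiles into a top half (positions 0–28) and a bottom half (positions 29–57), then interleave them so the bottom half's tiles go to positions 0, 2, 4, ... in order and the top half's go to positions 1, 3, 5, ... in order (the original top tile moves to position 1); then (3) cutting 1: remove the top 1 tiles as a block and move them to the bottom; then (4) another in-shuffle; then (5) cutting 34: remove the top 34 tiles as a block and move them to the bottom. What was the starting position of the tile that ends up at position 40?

Undo the operations in reverse order, starting from position 40:
  undo op 5 (cut 34): 40 ← 16
  undo op 4 (in-shuffle, from bottom half): 16 ← 37
  undo op 3 (cut 1): 37 ← 38
  undo op 2 (in-shuffle, from bottom half): 38 ← 48
  undo op 1 (cut 36): 48 ← 26
So the tile at position 40 came from original position 26.

26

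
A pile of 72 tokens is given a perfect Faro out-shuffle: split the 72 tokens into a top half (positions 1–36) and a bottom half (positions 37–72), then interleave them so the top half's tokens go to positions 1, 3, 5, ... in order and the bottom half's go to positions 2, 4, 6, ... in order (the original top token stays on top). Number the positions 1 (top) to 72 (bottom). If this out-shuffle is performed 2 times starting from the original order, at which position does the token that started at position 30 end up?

46

Track the token's position through each out-shuffle:
30 → 59 → 46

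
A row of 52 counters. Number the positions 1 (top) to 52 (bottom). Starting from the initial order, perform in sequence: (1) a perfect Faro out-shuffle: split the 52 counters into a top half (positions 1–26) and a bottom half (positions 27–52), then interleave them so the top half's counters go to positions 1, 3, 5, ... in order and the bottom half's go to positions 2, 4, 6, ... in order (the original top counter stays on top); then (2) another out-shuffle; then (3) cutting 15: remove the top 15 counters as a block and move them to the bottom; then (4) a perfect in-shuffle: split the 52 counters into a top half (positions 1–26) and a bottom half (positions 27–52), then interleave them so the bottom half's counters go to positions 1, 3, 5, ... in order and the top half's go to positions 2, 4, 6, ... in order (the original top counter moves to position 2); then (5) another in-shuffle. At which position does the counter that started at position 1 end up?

46

Track the counter from position 1 forward through each operation:
  after op 1 (out-shuffle): 1 → 1
  after op 2 (out-shuffle): 1 → 1
  after op 3 (cut 15): 1 → 38
  after op 4 (in-shuffle): 38 → 23
  after op 5 (in-shuffle): 23 → 46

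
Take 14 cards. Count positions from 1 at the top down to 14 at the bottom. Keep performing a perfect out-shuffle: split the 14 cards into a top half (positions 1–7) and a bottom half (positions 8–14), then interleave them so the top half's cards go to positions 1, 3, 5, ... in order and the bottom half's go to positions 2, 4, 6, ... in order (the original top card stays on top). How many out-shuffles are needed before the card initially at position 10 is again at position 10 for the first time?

12

Follow position 10 under repeated out-shuffles:
10 → 6 → 11 → 8 → 2 → 3 → 5 → 9 → 4 → 7 → 13 → 12 → 10
It first returns after 12 out-shuffles.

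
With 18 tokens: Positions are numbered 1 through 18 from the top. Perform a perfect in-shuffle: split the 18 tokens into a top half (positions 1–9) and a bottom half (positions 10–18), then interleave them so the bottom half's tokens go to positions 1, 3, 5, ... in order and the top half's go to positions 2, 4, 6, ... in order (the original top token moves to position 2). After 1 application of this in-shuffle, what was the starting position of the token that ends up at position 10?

5

Work backwards from position 10, undoing one in-shuffle at a time:
10 ← 5
So the token now at position 10 started at position 5.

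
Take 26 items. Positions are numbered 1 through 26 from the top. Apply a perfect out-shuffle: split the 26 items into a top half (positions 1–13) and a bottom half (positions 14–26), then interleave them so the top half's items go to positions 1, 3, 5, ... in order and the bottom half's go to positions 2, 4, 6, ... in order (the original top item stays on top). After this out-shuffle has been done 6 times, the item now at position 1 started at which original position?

1

Work backwards from position 1, undoing one out-shuffle at a time:
1 ← 1 ← 1 ← 1 ← 1 ← 1 ← 1
So the item now at position 1 started at position 1.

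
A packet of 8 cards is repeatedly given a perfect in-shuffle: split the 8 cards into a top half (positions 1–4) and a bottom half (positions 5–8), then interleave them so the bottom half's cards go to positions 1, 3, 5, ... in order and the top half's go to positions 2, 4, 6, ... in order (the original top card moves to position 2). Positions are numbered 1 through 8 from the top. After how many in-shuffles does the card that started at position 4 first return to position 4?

6

Follow position 4 under repeated in-shuffles:
4 → 8 → 7 → 5 → 1 → 2 → 4
It first returns after 6 in-shuffles.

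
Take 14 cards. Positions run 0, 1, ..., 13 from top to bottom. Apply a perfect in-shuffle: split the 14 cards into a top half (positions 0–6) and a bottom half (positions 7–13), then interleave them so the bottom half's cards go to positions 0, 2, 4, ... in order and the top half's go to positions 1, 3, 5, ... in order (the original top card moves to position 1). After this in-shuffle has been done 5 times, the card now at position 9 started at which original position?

4

Work backwards from position 9, undoing one in-shuffle at a time:
9 ← 4 ← 9 ← 4 ← 9 ← 4
So the card now at position 9 started at position 4.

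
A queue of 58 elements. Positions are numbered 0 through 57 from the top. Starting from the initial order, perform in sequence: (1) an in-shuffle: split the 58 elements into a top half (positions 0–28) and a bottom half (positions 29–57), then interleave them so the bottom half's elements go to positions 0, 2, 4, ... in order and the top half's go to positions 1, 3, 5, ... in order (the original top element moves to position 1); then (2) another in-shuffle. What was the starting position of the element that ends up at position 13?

Undo the operations in reverse order, starting from position 13:
  undo op 2 (in-shuffle, from top half): 13 ← 6
  undo op 1 (in-shuffle, from bottom half): 6 ← 32
So the element at position 13 came from original position 32.

32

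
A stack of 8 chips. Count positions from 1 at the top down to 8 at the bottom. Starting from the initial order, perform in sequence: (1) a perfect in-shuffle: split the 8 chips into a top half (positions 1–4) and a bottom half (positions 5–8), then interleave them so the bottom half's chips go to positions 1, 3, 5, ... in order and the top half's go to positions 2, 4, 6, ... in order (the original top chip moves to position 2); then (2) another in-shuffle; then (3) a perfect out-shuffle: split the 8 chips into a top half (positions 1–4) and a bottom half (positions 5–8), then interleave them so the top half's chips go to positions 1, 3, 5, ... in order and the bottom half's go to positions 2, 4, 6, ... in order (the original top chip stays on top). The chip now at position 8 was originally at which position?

2

Undo the operations in reverse order, starting from position 8:
  undo op 3 (out-shuffle, from bottom half): 8 ← 8
  undo op 2 (in-shuffle, from top half): 8 ← 4
  undo op 1 (in-shuffle, from top half): 4 ← 2
So the chip at position 8 came from original position 2.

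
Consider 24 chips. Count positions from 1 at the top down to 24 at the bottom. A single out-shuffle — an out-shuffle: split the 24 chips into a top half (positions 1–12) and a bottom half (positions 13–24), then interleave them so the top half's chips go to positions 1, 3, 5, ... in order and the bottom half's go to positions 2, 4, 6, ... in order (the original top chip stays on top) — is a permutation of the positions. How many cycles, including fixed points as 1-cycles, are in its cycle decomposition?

Trace each unvisited position around until it returns:
(1) (2 3 5 9 17 10 ... len 11) (6 11 21 18 12 23 ... len 11) (24)
4 cycles in total.

4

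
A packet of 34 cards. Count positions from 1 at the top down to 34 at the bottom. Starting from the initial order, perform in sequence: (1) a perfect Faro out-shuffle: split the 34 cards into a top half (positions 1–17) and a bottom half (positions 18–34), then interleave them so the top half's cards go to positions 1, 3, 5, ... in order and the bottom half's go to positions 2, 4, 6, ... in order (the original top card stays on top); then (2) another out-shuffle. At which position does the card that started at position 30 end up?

18

Track the card from position 30 forward through each operation:
  after op 1 (out-shuffle): 30 → 26
  after op 2 (out-shuffle): 26 → 18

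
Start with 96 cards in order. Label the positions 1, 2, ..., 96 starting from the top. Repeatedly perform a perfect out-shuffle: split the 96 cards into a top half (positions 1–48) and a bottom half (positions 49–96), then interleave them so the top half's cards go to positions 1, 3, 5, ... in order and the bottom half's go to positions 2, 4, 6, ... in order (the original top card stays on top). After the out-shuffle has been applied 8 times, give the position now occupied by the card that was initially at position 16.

Track the card's position through each out-shuffle:
16 → 31 → 61 → 26 → 51 → 6 → 11 → 21 → 41

41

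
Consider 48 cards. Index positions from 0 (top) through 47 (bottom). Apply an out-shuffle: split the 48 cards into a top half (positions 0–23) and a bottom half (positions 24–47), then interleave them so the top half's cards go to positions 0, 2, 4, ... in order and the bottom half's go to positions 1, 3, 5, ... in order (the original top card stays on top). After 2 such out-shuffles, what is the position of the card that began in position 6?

Track the card's position through each out-shuffle:
6 → 12 → 24

24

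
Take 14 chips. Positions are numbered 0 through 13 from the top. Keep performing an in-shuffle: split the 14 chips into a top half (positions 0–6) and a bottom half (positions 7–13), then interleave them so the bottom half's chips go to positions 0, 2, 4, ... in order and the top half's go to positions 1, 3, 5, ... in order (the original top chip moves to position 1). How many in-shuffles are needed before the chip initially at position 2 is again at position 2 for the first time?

Follow position 2 under repeated in-shuffles:
2 → 5 → 11 → 8 → 2
It first returns after 4 in-shuffles.

4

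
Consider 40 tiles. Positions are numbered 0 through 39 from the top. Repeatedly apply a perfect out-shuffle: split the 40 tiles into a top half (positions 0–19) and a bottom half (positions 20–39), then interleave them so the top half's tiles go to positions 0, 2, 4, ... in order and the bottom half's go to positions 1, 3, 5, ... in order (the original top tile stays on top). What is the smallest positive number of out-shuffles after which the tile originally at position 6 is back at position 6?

Follow position 6 under repeated out-shuffles:
6 → 12 → 24 → 9 → 18 → 36 → 33 → 27 → 15 → 30 → 21 → 3 → 6
It first returns after 12 out-shuffles.

12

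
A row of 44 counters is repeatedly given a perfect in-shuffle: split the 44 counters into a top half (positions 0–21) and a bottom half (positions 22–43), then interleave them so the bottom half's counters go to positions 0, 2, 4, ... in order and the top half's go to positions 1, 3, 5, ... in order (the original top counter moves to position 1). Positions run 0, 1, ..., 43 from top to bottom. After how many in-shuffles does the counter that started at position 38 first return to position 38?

Follow position 38 under repeated in-shuffles:
38 → 32 → 20 → 41 → 38
It first returns after 4 in-shuffles.

4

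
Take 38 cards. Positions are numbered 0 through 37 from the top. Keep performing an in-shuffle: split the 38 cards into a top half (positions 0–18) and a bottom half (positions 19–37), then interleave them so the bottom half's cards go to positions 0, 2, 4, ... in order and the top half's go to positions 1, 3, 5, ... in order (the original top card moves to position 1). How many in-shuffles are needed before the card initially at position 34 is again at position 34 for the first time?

Follow position 34 under repeated in-shuffles:
34 → 30 → 22 → 6 → 13 → 27 → 16 → 33 → 28 → 18 → 37 → 36 → 34
It first returns after 12 in-shuffles.

12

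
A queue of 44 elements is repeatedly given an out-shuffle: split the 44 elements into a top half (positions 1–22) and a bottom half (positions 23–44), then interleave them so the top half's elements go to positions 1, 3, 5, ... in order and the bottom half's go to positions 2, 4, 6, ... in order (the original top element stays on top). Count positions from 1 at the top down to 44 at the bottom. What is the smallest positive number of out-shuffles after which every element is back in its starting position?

14

The out-shuffle permutes the 44 positions with cycle lengths [1, 1, 14, 14, 14].
Every element is home exactly when every cycle has completed a whole number of laps, i.e. after lcm(1, 14) = 14 out-shuffles.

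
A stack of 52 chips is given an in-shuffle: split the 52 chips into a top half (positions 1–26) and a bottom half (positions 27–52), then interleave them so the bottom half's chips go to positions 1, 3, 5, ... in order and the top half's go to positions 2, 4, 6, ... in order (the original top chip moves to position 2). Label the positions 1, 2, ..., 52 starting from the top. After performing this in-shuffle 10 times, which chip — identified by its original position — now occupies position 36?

52

Work backwards from position 36, undoing one in-shuffle at a time:
36 ← 18 ← 9 ← 31 ← 42 ← 21 ← 37 ← 45 ← 49 ← 51 ← 52
So the chip now at position 36 started at position 52.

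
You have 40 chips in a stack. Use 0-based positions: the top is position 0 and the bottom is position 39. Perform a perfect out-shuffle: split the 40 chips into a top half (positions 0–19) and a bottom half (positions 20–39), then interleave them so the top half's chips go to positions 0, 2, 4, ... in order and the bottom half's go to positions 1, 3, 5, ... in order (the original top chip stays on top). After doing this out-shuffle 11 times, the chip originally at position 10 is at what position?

Track the chip's position through each out-shuffle:
10 → 20 → 1 → 2 → 4 → 8 → 16 → 32 → 25 → 11 → 22 → 5

5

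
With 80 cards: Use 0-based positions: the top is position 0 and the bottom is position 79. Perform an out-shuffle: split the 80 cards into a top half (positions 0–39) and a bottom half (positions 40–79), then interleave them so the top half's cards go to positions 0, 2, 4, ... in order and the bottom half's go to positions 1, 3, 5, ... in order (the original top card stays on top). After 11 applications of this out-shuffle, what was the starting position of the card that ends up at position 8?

Work backwards from position 8, undoing one out-shuffle at a time:
8 ← 4 ← 2 ← 1 ← 40 ← 20 ← 10 ← 5 ← 42 ← 21 ← 50 ← 25
So the card now at position 8 started at position 25.

25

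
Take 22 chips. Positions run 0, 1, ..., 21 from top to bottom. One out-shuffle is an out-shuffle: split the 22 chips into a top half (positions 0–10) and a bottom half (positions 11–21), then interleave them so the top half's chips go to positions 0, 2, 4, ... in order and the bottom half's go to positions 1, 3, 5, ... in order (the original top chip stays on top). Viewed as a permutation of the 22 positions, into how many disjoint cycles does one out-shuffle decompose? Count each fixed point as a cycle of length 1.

7

Trace each unvisited position around until it returns:
(0) (1 2 4 8 16 11) (3 6 12) (5 10 20 19 17 13) (7 14) (9 18 15) (21)
7 cycles in total.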